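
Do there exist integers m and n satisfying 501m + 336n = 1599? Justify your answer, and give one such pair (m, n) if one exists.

m = 83, n = -119

gcd(501, 336) = 3, and 3 divides 1599, so integer solutions exist.
Dividing through by 3 reduces the equation to 167m + 112n = 533.
Dividing repeatedly: 167 = 1·112 + 55, 112 = 2·55 + 2, 55 = 27·2 + 1, 2 = 2·1 + 0.
Back-substituting, 1 = 55 − 27·2 = 55 − 27·(112 − 2·55) = −27·112 + 55·55 = −27·112 + 55·(167 − 1·112) = 55·167 − 82·112; that is, 167·55 + 112·(-82) = 1.
Scaling by 533 gives the particular solution (m, n) = (29315, -43706).
Shifting by a multiple of (112, −167) keeps it a solution: m = 29315 − 261·112 = 83, n = -43706 + 261·167 = -119.
Indeed 501·83 + 336·(-119) = 41583 − 39984 = 1599.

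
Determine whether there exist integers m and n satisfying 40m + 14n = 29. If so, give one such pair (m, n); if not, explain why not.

No, no such integers exist.

gcd(40, 14) = 2, so every integer of the form 40m + 14n is a multiple of 2.
But 29 = 2·14 + 1, so 2 ∤ 29.
So the equation is unsolvable over ℤ.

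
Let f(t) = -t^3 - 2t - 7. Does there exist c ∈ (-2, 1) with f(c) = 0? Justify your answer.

Yes, such a c exists.

f(-2) = 5 and f(1) = -10, which have opposite signs.
Since f is a polynomial it is continuous on [-2, 1].
So by the Intermediate Value Theorem there is a c strictly between -2 and 1 with f(c) = 0.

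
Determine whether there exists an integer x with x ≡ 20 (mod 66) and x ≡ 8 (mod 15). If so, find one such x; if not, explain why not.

x = 218

The moduli are not coprime: gcd(66, 15) = 3. Compatibility requires 3 ∣ (8 − 20) = -12, which holds, so solutions exist.
Step through x = 20, 20 + 66, 20 + 2·66, …: the values 20, 86, 152, 218 reduce mod 15 to 5, 11, 2, 8. The value 218 hits 8.
Verify: 218 = 3·66 + 20 and 218 = 14·15 + 8. ✓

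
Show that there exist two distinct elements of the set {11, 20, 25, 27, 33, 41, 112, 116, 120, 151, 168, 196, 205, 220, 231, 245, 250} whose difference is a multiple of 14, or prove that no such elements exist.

The pair (11, 25) works.

Reduce each element mod 14: 11↦11, 20↦6, 25↦11, 27↦13, 33↦5, 41↦13, 112↦0, 116↦4, 120↦8, 151↦11, 168↦0, 196↦0, 205↦9, 220↦10, 231↦7, 245↦7, 250↦12. The residue 11 repeats (at 11 and 25), and 25 − 11 = 14 = 1·14.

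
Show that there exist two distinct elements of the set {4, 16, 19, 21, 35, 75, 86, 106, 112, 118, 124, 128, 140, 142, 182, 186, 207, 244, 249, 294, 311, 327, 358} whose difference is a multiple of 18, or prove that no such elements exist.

Reduce each element mod 18: 4↦4, 16↦16, 19↦1, 21↦3, 35↦17, 75↦3, 86↦14, 106↦16, 112↦4, 118↦10, 124↦16, 128↦2, 140↦14, 142↦16, 182↦2, 186↦6, 207↦9, 244↦10, 249↦15, 294↦6, 311↦5, 327↦3, 358↦16. The residue 4 repeats (at 4 and 112), and 112 − 4 = 108 = 6·18.

Yes: 4 and 112.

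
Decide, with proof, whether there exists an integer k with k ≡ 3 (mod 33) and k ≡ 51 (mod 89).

k = 1653

gcd(33, 89) = 1, so the Chinese Remainder Theorem guarantees exactly one residue class mod 2937 satisfying both.
Any solution of the first congruence is k = 3 + 33t; substituting into the second, 33t ≡ 51 − 3 ≡ 48 (mod 89).
To invert 33 modulo 89: 89 = 2·33 + 23, 33 = 1·23 + 10, 23 = 2·10 + 3, 10 = 3·3 + 1, 3 = 3·1 + 0, and unwinding, 1 = 10 − 3·3 = 10 − 3·(23 − 2·10) = −3·23 + 7·10 = −3·23 + 7·(33 − 1·23) = 7·33 − 10·23 = 7·33 − 10·(89 − 2·33) = −10·89 + 27·33. Thus 33⁻¹ ≡ 27 (mod 89).
Multiplying by 27: t ≡ 27·48 = 1296 ≡ 50 (mod 89).
With t = 50: k = 3 + 33·50 = 1653.
Verify: 1653 = 50·33 + 3 and 1653 = 18·89 + 51. ✓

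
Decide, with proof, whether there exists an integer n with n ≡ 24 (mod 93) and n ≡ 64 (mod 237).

There is no such integer.

gcd(93, 237) = 3. If n ≡ 24 (mod 93) and n ≡ 64 (mod 237), then n ≡ 24 (mod 3) and n ≡ 64 (mod 3).
However 24 ≡ 0 and 64 ≡ 1 (mod 3), and 0 ≠ 1.
So no integer satisfies both congruences.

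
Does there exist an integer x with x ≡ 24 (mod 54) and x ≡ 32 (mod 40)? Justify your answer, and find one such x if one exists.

The moduli are not coprime: gcd(54, 40) = 2. Compatibility requires 2 ∣ (32 − 24) = 8, which holds, so solutions exist.
Put x = 24 + 54t, so we need 54t ≡ 8 (mod 40), equivalently (divide by 2) 27t ≡ 4 (mod 20).
27 ≡ 7 (mod 20), so this reads 7t ≡ 4 (mod 20). Invert 7 mod 20 by the Euclidean algorithm: 20 = 2·7 + 6, 7 = 1·6 + 1, 6 = 6·1 + 0; back-substituting, 1 = 7 − 1·6 = 7 − (20 − 2·7) = −20 + 3·7. Hence 7·3 ≡ 1, so 7⁻¹ ≡ 3 (mod 20).
Therefore t ≡ 3·4 = 12 (mod 20).
Then x = 24 + 54·12 = 672.
Indeed 672 ≡ 24 (mod 54) and 672 ≡ 32 (mod 40).

x = 672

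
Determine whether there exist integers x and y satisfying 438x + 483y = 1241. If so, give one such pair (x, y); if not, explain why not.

Both 438 and 483 are divisible by gcd(438, 483) = 3, hence so is any combination 438x + 483y.
However 1241 leaves remainder 2 on division by 3.
So the equation is unsolvable over ℤ.

No such integers exist.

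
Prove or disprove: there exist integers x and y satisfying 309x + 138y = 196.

Both 309 and 138 are divisible by gcd(309, 138) = 3, hence so is any combination 309x + 138y.
However 196 leaves remainder 1 on division by 3.
Therefore 309x + 138y = 196 has no solution in integers.

No, no such integers exist.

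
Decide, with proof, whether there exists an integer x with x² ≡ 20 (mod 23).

There is no such integer.

23 is prime, so by Euler's criterion 20 is a square mod 23 iff 20^((23−1)/2) = 20^11 ≡ 1 (mod 23).
Repeated squaring mod 23: 20^2 = 400 ≡ 9; 20^4 ≡ 9² = 81 ≡ 12; 20^8 ≡ 12² = 144 ≡ 6.
Since 11 = 8 + 2 + 1, 20^11 ≡ 6 · 9 · 20; multiplying out mod 23: 6·9 = 54 ≡ 8, then 8·20 = 160 ≡ 22. Thus 20^11 ≡ 22 ≡ −1 (mod 23).
The value −1 means 20 is a non-residue modulo 23, so x² ≡ 20 (mod 23) is impossible.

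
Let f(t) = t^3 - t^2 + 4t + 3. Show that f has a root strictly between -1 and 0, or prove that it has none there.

f(-1) = -3 and f(0) = 3, which have opposite signs.
f is continuous everywhere (it is a polynomial), in particular on [-1, 0].
By the Intermediate Value Theorem f must vanish at some point of (-1, 0).

Such a root exists.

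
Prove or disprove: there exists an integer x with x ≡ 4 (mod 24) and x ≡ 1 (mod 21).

gcd(24, 21) = 3. A simultaneous solution exists iff 4 ≡ 1 (mod 3); here 4 mod 3 = 1 = 1 mod 3, so it does.
Step through x = 4, 4 + 24, 4 + 2·24, …: the values 4, 28, 52, 76, 100, 124, 148 reduce mod 21 to 4, 7, 10, 13, 16, 19, 1. The value 148 hits 1.
Check: 148 mod 24 = 4, 148 mod 21 = 1. ✓

x = 148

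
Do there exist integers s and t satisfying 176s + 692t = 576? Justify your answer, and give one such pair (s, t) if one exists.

gcd(176, 692) = 4, and 4 divides 576, so integer solutions exist.
Dividing through by 4 reduces the equation to 44s + 173t = 144.
Dividing repeatedly: 173 = 3·44 + 41, 44 = 1·41 + 3, 41 = 13·3 + 2, 3 = 1·2 + 1, 2 = 2·1 + 0.
Working back up the chain: 1 = 3 − 1·2 = 3 − (41 − 13·3) = −41 + 14·3 = −41 + 14·(44 − 1·41) = 14·44 − 15·41 = 14·44 − 15·(173 − 3·44) = −15·173 + 59·44. So 44·59 + 173·(-15) = 1.
Scaling by 144 gives the particular solution (s, t) = (8496, -2160).
The general solution is s = 8496 + 173k, t = -2160 − 44k; taking k = -49 gives the smaller pair s = 19, t = -4.
Indeed 176·19 + 692·(-4) = 3344 − 2768 = 576.

s = 19, t = -4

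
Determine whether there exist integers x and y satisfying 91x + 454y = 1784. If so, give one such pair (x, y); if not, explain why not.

x = 294, y = -55

91 and 454 are coprime, so 91x + 454y ranges over all of ℤ.
Dividing repeatedly: 454 = 4·91 + 90, 91 = 1·90 + 1, 90 = 90·1 + 0.
Working back up the chain: 1 = 91 − 1·90 = 91 − (454 − 4·91) = −454 + 5·91. So 91·5 + 454·(-1) = 1.
Times 1784: 91·8920 + 454·(-1784) = 1784, so (8920, -1784) solves it.
Subtracting 19·454 from x and adding 19·91 to y gives the tidier solution (294, -55).
Check: 91·294 + 454·(-55) = 26754 − 24970 = 1784. ✓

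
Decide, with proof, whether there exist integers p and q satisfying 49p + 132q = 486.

Since gcd(49, 132) = 1, every integer is an integer combination of 49 and 132.
Dividing repeatedly: 132 = 2·49 + 34, 49 = 1·34 + 15, 34 = 2·15 + 4, 15 = 3·4 + 3, 4 = 1·3 + 1, 3 = 3·1 + 0.
Unwinding: 1 = 4 − 1·3 = 4 − (15 − 3·4) = −15 + 4·4 = −15 + 4·(34 − 2·15) = 4·34 − 9·15 = 4·34 − 9·(49 − 1·34) = −9·49 + 13·34 = −9·49 + 13·(132 − 2·49) = 13·132 − 35·49, i.e. 49·(-35) + 132·13 = 1.
Scaling by 486 gives the particular solution (p, q) = (-17010, 6318).
The general solution is p = -17010 + 132k, q = 6318 − 49k; taking k = 129 gives the smaller pair p = 18, q = -3.
Indeed 49·18 + 132·(-3) = 882 − 396 = 486.

p = 18, q = -3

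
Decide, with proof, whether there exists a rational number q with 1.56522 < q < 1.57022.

q = 47/30

Look for a denominator N such that an integer falls strictly between N·1.56522 and N·1.57022. N = 30 works: 30·1.56522 = 46.95660 < 47 < 47.10660 = 30·1.57022.
Dividing back, 1.56522 < 47/30 < 1.57022, and 47/30 is rational.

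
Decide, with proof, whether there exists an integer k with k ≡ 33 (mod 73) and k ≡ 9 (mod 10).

k = 179

The moduli 73 and 10 are coprime, so by the Chinese Remainder Theorem a unique solution modulo 730 exists.
Any solution of the first congruence is k = 33 + 73t; substituting into the second, 73t ≡ 9 − 33 ≡ 6 (mod 10).
73 ≡ 3 (mod 10), so this reads 3t ≡ 6 (mod 10). Note 3·7 = 21 ≡ 1 (mod 10) (as 21 − 1 = 2·10), so 3⁻¹ ≡ 7.
Multiplying by 7: t ≡ 7·6 = 42 ≡ 2 (mod 10).
With t = 2: k = 33 + 73·2 = 179.
Verify: 179 = 2·73 + 33 and 179 = 17·10 + 9. ✓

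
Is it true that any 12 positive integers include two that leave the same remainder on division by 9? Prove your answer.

Yes.

Partition the integers by their residue mod 9; there are 9 classes.
With 12 integers and only 9 classes, the pigeonhole principle forces two of them, say a and b, into the same class.
That is, a and b leave the same remainder on division by 9, as claimed.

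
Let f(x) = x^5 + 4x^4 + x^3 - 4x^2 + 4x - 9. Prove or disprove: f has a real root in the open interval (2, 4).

f has no root in that interval.

The endpoint values f(2) = 87 and f(4) = 2055 are both positive. Claim: f(x) > 0 for every x in (2, 4).
Shift to the endpoint 2: with x = 2 + u (0 < u < 2), one computes f(2 + u) = u^5 + 14u^4 + 73u^3 + 178u^2 + 208u + 87.
All 6 nonzero coefficients of this polynomial in u are positive; hence for u > 0 the value is a sum of positive terms (the constant 87 among them).
So f is strictly positive on (2, 4); no root exists in the interval.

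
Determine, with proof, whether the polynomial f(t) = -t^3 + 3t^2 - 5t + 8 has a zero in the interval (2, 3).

f(2) = 2 and f(3) = -7, which have opposite signs.
Since f is a polynomial it is continuous on [2, 3].
By the Intermediate Value Theorem, f takes the value 0 somewhere in the open interval.

Yes, f has a root in the interval.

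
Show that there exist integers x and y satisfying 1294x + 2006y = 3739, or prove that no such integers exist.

Both 1294 and 2006 are divisible by gcd(1294, 2006) = 2, hence so is any combination 1294x + 2006y.
But 3739 is not a multiple of 2 (it leaves remainder 1).
Hence no integers x, y satisfy the equation.

There are no such integers.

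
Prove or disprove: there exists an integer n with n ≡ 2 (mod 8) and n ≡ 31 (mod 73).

Since 8 and 73 share no common factor, CRT says the pair of congruences has a solution (unique mod 584).
Any solution of the first congruence is n = 2 + 8t; substituting into the second, 8t ≡ 31 − 2 ≡ 29 (mod 73).
Since 8·64 = 512 = 7·73 + 1, the inverse of 8 mod 73 is 64.
Therefore t ≡ 64·29 = 1856 ≡ 31 (mod 73).
With t = 31: n = 2 + 8·31 = 250.
Indeed 250 ≡ 2 (mod 8) and 250 ≡ 31 (mod 73).

n = 250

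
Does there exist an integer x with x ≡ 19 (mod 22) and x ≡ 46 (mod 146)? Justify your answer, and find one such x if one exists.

gcd(22, 146) = 2. If x ≡ 19 (mod 22) and x ≡ 46 (mod 146), then x ≡ 19 (mod 2) and x ≡ 46 (mod 2).
However 19 ≡ 1 and 46 ≡ 0 (mod 2), and 1 ≠ 0.
Hence the system has no solution.

No such integer exists.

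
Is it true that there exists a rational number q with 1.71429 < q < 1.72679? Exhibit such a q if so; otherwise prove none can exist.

Multiplying by 18: 18·1.71429 = 30.85722 and 18·1.72679 = 31.08222, so the integer 31 lies strictly between them.
Dividing back, 1.71429 < 31/18 < 1.72679, and 31/18 is rational.

q = 31/18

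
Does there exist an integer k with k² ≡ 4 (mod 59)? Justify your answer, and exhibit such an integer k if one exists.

k = 57

Take k = 57. Then 57² = 3249 = 55·59 + 4, so 57² ≡ 4 (mod 59).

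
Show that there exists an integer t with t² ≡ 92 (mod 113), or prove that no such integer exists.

No, no such integer exists.

113 is prime, so by Euler's criterion 92 is a square mod 113 iff 92^((113−1)/2) = 92^56 ≡ 1 (mod 113).
Repeated squaring mod 113: 92^2 = 8464 ≡ 102; 92^4 ≡ 102² = 10404 ≡ 8; 92^8 ≡ 8² = 64 ≡ 64; 92^16 ≡ 64² = 4096 ≡ 28; 92^32 ≡ 28² = 784 ≡ 106.
Since 56 = 32 + 16 + 8, 92^56 ≡ 106 · 28 · 64; multiplying out mod 113: 106·28 = 2968 ≡ 30, then 30·64 = 1920 ≡ 112. Thus 92^56 ≡ 112 ≡ −1 (mod 113).
The value −1 means 92 is a non-residue modulo 113, so t² ≡ 92 (mod 113) is impossible.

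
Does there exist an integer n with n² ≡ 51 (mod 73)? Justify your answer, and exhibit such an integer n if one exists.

No such integer exists.

Apply Euler's criterion with the prime 73: 51 is a quadratic residue iff 51^36 ≡ 1 (mod 73), and a non-residue iff it is ≡ −1.
Squaring successively (mod 73): 51^2 = 2601 ≡ 46; 51^4 ≡ 46² = 2116 ≡ 72; 51^8 ≡ 72² = 5184 ≡ 1; 51^16 ≡ 1² = 1 ≡ 1; 51^32 ≡ 1² = 1 ≡ 1.
Since 36 = 32 + 4, 51^36 ≡ 1 · 72; multiplying out mod 73: 1·72 = 72 ≡ 72. Thus 51^36 ≡ 72 ≡ −1 (mod 73).
The value −1 means 51 is a non-residue modulo 73, so n² ≡ 51 (mod 73) is impossible.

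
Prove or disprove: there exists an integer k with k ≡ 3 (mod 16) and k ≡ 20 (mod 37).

gcd(16, 37) = 1, so the Chinese Remainder Theorem guarantees exactly one residue class mod 592 satisfying both.
Any solution of the first congruence is k = 3 + 16t; substituting into the second, 16t ≡ 20 − 3 ≡ 17 (mod 37).
Since 16·7 = 112 = 3·37 + 1, the inverse of 16 mod 37 is 7.
Multiplying by 7: t ≡ 7·17 = 119 ≡ 8 (mod 37).
With t = 8: k = 3 + 16·8 = 131.
Verify: 131 = 8·16 + 3 and 131 = 3·37 + 20. ✓

k = 131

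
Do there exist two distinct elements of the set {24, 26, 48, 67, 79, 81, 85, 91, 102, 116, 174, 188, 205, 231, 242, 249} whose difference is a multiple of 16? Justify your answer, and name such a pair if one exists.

Two integers differ by a multiple of 16 exactly when they have the same residue mod 16. The residues are 24↦8, 26↦10, 48↦0, 67↦3, 79↦15, 81↦1, 85↦5, 91↦11, 102↦6, 116↦4, 174↦14, 188↦12, 205↦13, 231↦7, 242↦2, 249↦9.
No residue repeats among the 16 elements, so no pair has difference ≡ 0 (mod 16).

No such pair exists.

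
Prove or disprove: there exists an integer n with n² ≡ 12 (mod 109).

n = 11 works: 11² = 121, and 121 − 12 = 109 = 1·109.

n = 11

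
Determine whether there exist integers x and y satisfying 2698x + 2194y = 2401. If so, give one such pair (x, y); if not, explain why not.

gcd(2698, 2194) = 2, so every integer of the form 2698x + 2194y is a multiple of 2.
However 2401 leaves remainder 1 on division by 2.
So the equation is unsolvable over ℤ.

There are no such integers.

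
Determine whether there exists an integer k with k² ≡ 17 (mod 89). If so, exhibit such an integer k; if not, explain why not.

k = 27 works: 27² = 729, and 729 − 17 = 712 = 8·89.

k = 27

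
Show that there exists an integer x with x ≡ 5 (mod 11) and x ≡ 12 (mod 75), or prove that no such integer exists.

Since 11 and 75 share no common factor, CRT says the pair of congruences has a solution (unique mod 825).
Write x = 5 + 11t and require 5 + 11t ≡ 12 (mod 75), i.e. 11t ≡ 7 (mod 75).
To invert 11 modulo 75: 75 = 6·11 + 9, 11 = 1·9 + 2, 9 = 4·2 + 1, 2 = 2·1 + 0, and unwinding, 1 = 9 − 4·2 = 9 − 4·(11 − 1·9) = −4·11 + 5·9 = −4·11 + 5·(75 − 6·11) = 5·75 − 34·11. Thus 11⁻¹ ≡ -34 ≡ 41 (mod 75).
Multiplying by 41: t ≡ 41·7 = 287 ≡ 62 (mod 75).
With t = 62: x = 5 + 11·62 = 687.
Check: 687 mod 11 = 5, 687 mod 75 = 12. ✓

x = 687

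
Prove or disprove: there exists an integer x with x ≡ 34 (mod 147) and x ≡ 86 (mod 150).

There is no such integer.

Both moduli are multiples of 3 = gcd(147, 150), so any solution would satisfy x ≡ 34 and x ≡ 86 modulo 3 simultaneously.
But 34 mod 3 = 1 while 86 mod 3 = 2, a contradiction.
Therefore no such x exists.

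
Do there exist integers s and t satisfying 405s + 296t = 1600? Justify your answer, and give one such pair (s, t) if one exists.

s = 88, t = -115

Since gcd(405, 296) = 1, every integer is an integer combination of 405 and 296.
Euclidean algorithm: 405 = 1·296 + 109, 296 = 2·109 + 78, 109 = 1·78 + 31, 78 = 2·31 + 16, 31 = 1·16 + 15, 16 = 1·15 + 1, 15 = 15·1 + 0.
Working back up the chain: 1 = 16 − 1·15 = 16 − (31 − 1·16) = −31 + 2·16 = −31 + 2·(78 − 2·31) = 2·78 − 5·31 = 2·78 − 5·(109 − 1·78) = −5·109 + 7·78 = −5·109 + 7·(296 − 2·109) = 7·296 − 19·109 = 7·296 − 19·(405 − 1·296) = −19·405 + 26·296. So 405·(-19) + 296·26 = 1.
Multiplying through by 1600: s = (-19)·1600 = -30400, t = 26·1600 = 41600 is a solution.
The general solution is s = -30400 + 296k, t = 41600 − 405k; taking k = 103 gives the smaller pair s = 88, t = -115.
Check: 405·88 + 296·(-115) = 35640 − 34040 = 1600. ✓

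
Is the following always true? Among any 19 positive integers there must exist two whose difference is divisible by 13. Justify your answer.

Each integer lies in one of the 13 residue classes modulo 13.
Since 19 > 13, two of the 19 integers must share a residue class by the pigeonhole principle; call them a and b.
Then a ≡ b (mod 13), i.e. 13 ∣ (a − b).

Yes, this is always true.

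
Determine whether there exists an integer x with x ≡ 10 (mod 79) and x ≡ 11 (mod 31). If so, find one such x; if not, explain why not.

Since 79 and 31 share no common factor, CRT says the pair of congruences has a solution (unique mod 2449).
Any solution of the first congruence is x = 10 + 79t; substituting into the second, 79t ≡ 11 − 10 ≡ 1 (mod 31).
79 ≡ 17 (mod 31), so this reads 17t ≡ 1 (mod 31). To invert 17 modulo 31: 31 = 1·17 + 14, 17 = 1·14 + 3, 14 = 4·3 + 2, 3 = 1·2 + 1, 2 = 2·1 + 0, and unwinding, 1 = 3 − 1·2 = 3 − (14 − 4·3) = −14 + 5·3 = −14 + 5·(17 − 1·14) = 5·17 − 6·14 = 5·17 − 6·(31 − 1·17) = −6·31 + 11·17. Thus 17⁻¹ ≡ 11 (mod 31).
Multiplying by 11: t ≡ 11·1 = 11 (mod 31).
Taking t = 11 gives x = 10 + 79·11 = 879.
Check: 879 mod 79 = 10, 879 mod 31 = 11. ✓

x = 879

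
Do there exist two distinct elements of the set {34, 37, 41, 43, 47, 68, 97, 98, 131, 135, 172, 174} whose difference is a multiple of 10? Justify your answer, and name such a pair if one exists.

Reduce each element mod 10: 34↦4, 37↦7, 41↦1, 43↦3, 47↦7, 68↦8, 97↦7, 98↦8, 131↦1, 135↦5, 172↦2, 174↦4. The residue 4 repeats (at 34 and 174), and 174 − 34 = 140 = 14·10.

34 and 174 are such a pair.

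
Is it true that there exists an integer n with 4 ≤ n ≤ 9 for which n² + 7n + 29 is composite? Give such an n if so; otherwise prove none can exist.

The values for n = 4, 5, …, 9 are 73, 89, 107, 127, 149, 173, and each of these is prime.
So no value in the range makes the expression composite.

No such integer n in that range exists.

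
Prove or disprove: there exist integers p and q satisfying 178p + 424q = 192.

p = 144, q = -60

Every value of 178p + 424q is a multiple of gcd(178, 424) = 2; since 2 ∣ 192, solutions exist.
Dividing through by 2 reduces the equation to 89p + 212q = 96.
Run the Euclidean algorithm on 212 and 89: 212 = 2·89 + 34, 89 = 2·34 + 21, 34 = 1·21 + 13, 21 = 1·13 + 8, 13 = 1·8 + 5, 8 = 1·5 + 3, 5 = 1·3 + 2, 3 = 1·2 + 1, 2 = 2·1 + 0.
Back-substituting, 1 = 3 − 1·2 = 3 − (5 − 1·3) = −5 + 2·3 = −5 + 2·(8 − 1·5) = 2·8 − 3·5 = 2·8 − 3·(13 − 1·8) = −3·13 + 5·8 = −3·13 + 5·(21 − 1·13) = 5·21 − 8·13 = 5·21 − 8·(34 − 1·21) = −8·34 + 13·21 = −8·34 + 13·(89 − 2·34) = 13·89 − 34·34 = 13·89 − 34·(212 − 2·89) = −34·212 + 81·89; that is, 89·81 + 212·(-34) = 1.
Times 96: 89·7776 + 212·(-3264) = 96, so (7776, -3264) solves it.
The general solution is p = 7776 + 212k, q = -3264 − 89k; taking k = -36 gives the smaller pair p = 144, q = -60.
Indeed 178·144 + 424·(-60) = 25632 − 25440 = 192.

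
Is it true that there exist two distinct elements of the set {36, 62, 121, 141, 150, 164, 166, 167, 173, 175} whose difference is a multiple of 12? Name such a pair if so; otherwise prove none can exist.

There is no such pair.

Reduce each element modulo 12: 36↦0, 62↦2, 121↦1, 141↦9, 150↦6, 164↦8, 166↦10, 167↦11, 173↦5, 175↦7.
These 10 residues are pairwise different, hence no difference of two elements is divisible by 12.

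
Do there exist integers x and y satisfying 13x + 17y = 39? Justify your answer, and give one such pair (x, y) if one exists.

x = 3, y = 0

13 and 17 are coprime, so 13x + 17y ranges over all of ℤ.
Dividing repeatedly: 17 = 1·13 + 4, 13 = 3·4 + 1, 4 = 4·1 + 0.
Unwinding: 1 = 13 − 3·4 = 13 − 3·(17 − 1·13) = −3·17 + 4·13, i.e. 13·4 + 17·(-3) = 1.
Multiplying through by 39: x = 4·39 = 156, y = (-3)·39 = -117 is a solution.
The general solution is x = 156 + 17k, y = -117 − 13k; taking k = -9 gives the smaller pair x = 3, y = 0.
Check: 13·3 + 17·0 = 39 + 0 = 39. ✓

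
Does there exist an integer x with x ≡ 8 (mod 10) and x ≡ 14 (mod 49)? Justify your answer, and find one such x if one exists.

Since 10 and 49 share no common factor, CRT says the pair of congruences has a solution (unique mod 490).
Write x = 8 + 10t and require 8 + 10t ≡ 14 (mod 49), i.e. 10t ≡ 6 (mod 49).
Since 10·5 = 50 = 1·49 + 1, the inverse of 10 mod 49 is 5.
Therefore t ≡ 5·6 = 30 (mod 49).
Taking t = 30 gives x = 8 + 10·30 = 308.
Indeed 308 ≡ 8 (mod 10) and 308 ≡ 14 (mod 49).

x = 308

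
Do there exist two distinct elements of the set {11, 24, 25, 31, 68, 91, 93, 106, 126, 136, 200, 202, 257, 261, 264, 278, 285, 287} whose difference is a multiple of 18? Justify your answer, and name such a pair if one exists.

Reduce each element modulo 18: 11↦11, 24↦6, 25↦7, 31↦13, 68↦14, 91↦1, 93↦3, 106↦16, 126↦0, 136↦10, 200↦2, 202↦4, 257↦5, 261↦9, 264↦12, 278↦8, 285↦15, 287↦17.
All 18 residues are distinct, so no two elements differ by a multiple of 18.

There is no such pair.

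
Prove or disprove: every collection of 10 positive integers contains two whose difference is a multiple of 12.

No, the set {4, 5, 6, 7, 8, 9, 10, 11, 12, 13} is a counterexample.

Take the 10 consecutive integers 4, 5, …, 13: their residues mod 12 are all distinct because 10 ≤ 12.
No two share a residue, so no pair has difference divisible by 12; the claim fails for this set.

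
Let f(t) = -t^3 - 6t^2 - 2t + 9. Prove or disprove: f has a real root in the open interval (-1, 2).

Such a root exists.

f(-1) = 6 and f(2) = -27, which have opposite signs.
Since f is a polynomial it is continuous on [-1, 2].
By the Intermediate Value Theorem f must vanish at some point of (-1, 2).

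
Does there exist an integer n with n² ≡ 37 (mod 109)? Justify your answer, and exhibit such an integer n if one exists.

No, no such integer exists.

Apply Euler's criterion with the prime 109: 37 is a quadratic residue iff 37^54 ≡ 1 (mod 109), and a non-residue iff it is ≡ −1.
Repeated squaring mod 109: 37^2 = 1369 ≡ 61; 37^4 ≡ 61² = 3721 ≡ 15; 37^8 ≡ 15² = 225 ≡ 7; 37^16 ≡ 7² = 49 ≡ 49; 37^32 ≡ 49² = 2401 ≡ 3.
Since 54 = 32 + 16 + 4 + 2, 37^54 ≡ 3 · 49 · 15 · 61; multiplying out mod 109: 3·49 = 147 ≡ 38, then 38·15 = 570 ≡ 25, then 25·61 = 1525 ≡ 108. Thus 37^54 ≡ 108 ≡ −1 (mod 109).
The value −1 means 37 is a non-residue modulo 109, so n² ≡ 37 (mod 109) is impossible.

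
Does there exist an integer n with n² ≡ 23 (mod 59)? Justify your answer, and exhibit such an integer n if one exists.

No such integer exists.

Apply Euler's criterion with the prime 59: 23 is a quadratic residue iff 23^29 ≡ 1 (mod 59), and a non-residue iff it is ≡ −1.
Repeated squaring mod 59: 23^2 = 529 ≡ 57; 23^4 ≡ 57² = 3249 ≡ 4; 23^8 ≡ 4² = 16 ≡ 16; 23^16 ≡ 16² = 256 ≡ 20.
Since 29 = 16 + 8 + 4 + 1, 23^29 ≡ 20 · 16 · 4 · 23; multiplying out mod 59: 20·16 = 320 ≡ 25, then 25·4 = 100 ≡ 41, then 41·23 = 943 ≡ 58. Thus 23^29 ≡ 58 ≡ −1 (mod 59).
By Euler's criterion 23 is a quadratic non-residue mod 59: no n satisfies n² ≡ 23 (mod 59).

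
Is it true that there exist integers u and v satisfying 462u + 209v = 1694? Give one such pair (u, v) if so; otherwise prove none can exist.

u = 10, v = -14

gcd(462, 209) = 11, and 11 divides 1694, so integer solutions exist.
Dividing through by 11 reduces the equation to 42u + 19v = 154.
Euclidean algorithm: 42 = 2·19 + 4, 19 = 4·4 + 3, 4 = 1·3 + 1, 3 = 3·1 + 0.
Unwinding: 1 = 4 − 1·3 = 4 − (19 − 4·4) = −19 + 5·4 = −19 + 5·(42 − 2·19) = 5·42 − 11·19, i.e. 42·5 + 19·(-11) = 1.
Scaling by 154 gives the particular solution (u, v) = (770, -1694).
Subtracting 40·19 from u and adding 40·42 to v gives the tidier solution (10, -14).
Indeed 462·10 + 209·(-14) = 4620 − 2926 = 1694.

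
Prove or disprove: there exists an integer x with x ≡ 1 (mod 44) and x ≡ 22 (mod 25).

x = 397

Since 44 and 25 share no common factor, CRT says the pair of congruences has a solution (unique mod 1100).
Write x = 1 + 44t and require 1 + 44t ≡ 22 (mod 25), i.e. 44t ≡ 21 (mod 25).
44 ≡ 19 (mod 25), so this reads 19t ≡ 21 (mod 25). Since 19·4 = 76 = 3·25 + 1, the inverse of 19 mod 25 is 4.
Therefore t ≡ 4·21 = 84 ≡ 9 (mod 25).
With t = 9: x = 1 + 44·9 = 397.
Verify: 397 = 9·44 + 1 and 397 = 15·25 + 22. ✓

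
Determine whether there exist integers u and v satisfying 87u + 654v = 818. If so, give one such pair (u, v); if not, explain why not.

Both 87 and 654 are divisible by gcd(87, 654) = 3, hence so is any combination 87u + 654v.
However 818 leaves remainder 2 on division by 3.
Therefore 87u + 654v = 818 has no solution in integers.

No such integers exist.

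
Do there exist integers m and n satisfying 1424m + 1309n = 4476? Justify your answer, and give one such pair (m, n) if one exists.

1424 and 1309 are coprime, so 1424m + 1309n ranges over all of ℤ.
Run the Euclidean algorithm on 1424 and 1309: 1424 = 1·1309 + 115, 1309 = 11·115 + 44, 115 = 2·44 + 27, 44 = 1·27 + 17, 27 = 1·17 + 10, 17 = 1·10 + 7, 10 = 1·7 + 3, 7 = 2·3 + 1, 3 = 3·1 + 0.
Unwinding: 1 = 7 − 2·3 = 7 − 2·(10 − 1·7) = −2·10 + 3·7 = −2·10 + 3·(17 − 1·10) = 3·17 − 5·10 = 3·17 − 5·(27 − 1·17) = −5·27 + 8·17 = −5·27 + 8·(44 − 1·27) = 8·44 − 13·27 = 8·44 − 13·(115 − 2·44) = −13·115 + 34·44 = −13·115 + 34·(1309 − 11·115) = 34·1309 − 387·115 = 34·1309 − 387·(1424 − 1·1309) = −387·1424 + 421·1309, i.e. 1424·(-387) + 1309·421 = 1.
Multiplying through by 4476: m = (-387)·4476 = -1732212, n = 421·4476 = 1884396 is a solution.
The general solution is m = -1732212 + 1309k, n = 1884396 − 1424k; taking k = 1324 gives the smaller pair m = 904, n = -980.
Indeed 1424·904 + 1309·(-980) = 1287296 − 1282820 = 4476.

m = 904, n = -980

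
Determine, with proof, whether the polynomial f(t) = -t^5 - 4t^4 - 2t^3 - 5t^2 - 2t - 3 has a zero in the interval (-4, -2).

Such a root exists.

f(-4) = 53 and f(-2) = -35, which have opposite signs.
Since f is a polynomial it is continuous on [-4, -2].
By the Intermediate Value Theorem f must vanish at some point of (-4, -2).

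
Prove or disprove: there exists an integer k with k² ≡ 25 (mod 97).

Take k = 5. Then 5² = 25, and since 0 ≤ 25 < 97 this is already reduced: 5² ≡ 25 (mod 97).

k = 5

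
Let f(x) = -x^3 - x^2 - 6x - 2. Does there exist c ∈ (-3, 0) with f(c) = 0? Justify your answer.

Such a root exists.

f(-3) = 34 and f(0) = -2, which have opposite signs.
As a polynomial, f is continuous on every closed interval.
By the Intermediate Value Theorem f must vanish at some point of (-3, 0).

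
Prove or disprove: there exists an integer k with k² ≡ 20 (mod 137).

No such integer exists.

137 is prime, so by Euler's criterion 20 is a square mod 137 iff 20^((137−1)/2) = 20^68 ≡ 1 (mod 137).
Repeated squaring mod 137: 20^2 = 400 ≡ 126; 20^4 ≡ 126² = 15876 ≡ 121; 20^8 ≡ 121² = 14641 ≡ 119; 20^16 ≡ 119² = 14161 ≡ 50; 20^32 ≡ 50² = 2500 ≡ 34; 20^64 ≡ 34² = 1156 ≡ 60.
Since 68 = 64 + 4, 20^68 ≡ 60 · 121; multiplying out mod 137: 60·121 = 7260 ≡ 136. Thus 20^68 ≡ 136 ≡ −1 (mod 137).
The value −1 means 20 is a non-residue modulo 137, so k² ≡ 20 (mod 137) is impossible.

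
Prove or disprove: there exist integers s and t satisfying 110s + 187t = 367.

No such integers exist.

Both 110 and 187 are divisible by gcd(110, 187) = 11, hence so is any combination 110s + 187t.
But 367 = 11·33 + 4, so 11 ∤ 367.
Therefore 110s + 187t = 367 has no solution in integers.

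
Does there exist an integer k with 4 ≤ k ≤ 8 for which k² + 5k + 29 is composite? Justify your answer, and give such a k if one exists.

At k = 6: 6² + 5·6 + 29 = 95 = 5·19, which is composite.

k = 6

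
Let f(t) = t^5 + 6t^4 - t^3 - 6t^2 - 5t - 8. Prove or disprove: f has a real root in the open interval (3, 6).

f(3) = 625 and f(6) = 15082, both positive, so a sign-change argument is unavailable; we show f keeps this sign on the whole interval.
Shift to the endpoint 3: with t = 3 + u (0 < u < 3), one computes f(3 + u) = u^5 + 21u^4 + 161u^3 + 579u^2 + 985u + 625.
All 6 nonzero coefficients of this polynomial in u are positive; hence for u > 0 the value is a sum of positive terms (the constant 625 among them).
So f is strictly positive on (3, 6); no root exists in the interval.

No such root exists.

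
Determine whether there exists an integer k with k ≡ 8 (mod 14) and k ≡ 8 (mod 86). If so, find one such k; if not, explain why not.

gcd(14, 86) = 2. A simultaneous solution exists iff 8 ≡ 8 (mod 2); here 8 mod 2 = 0 = 8 mod 2, so it does.
The smallest candidate k = 8 works directly: 8 ≡ 8 (mod 86).
Indeed 8 ≡ 8 (mod 14) and 8 ≡ 8 (mod 86).

k = 8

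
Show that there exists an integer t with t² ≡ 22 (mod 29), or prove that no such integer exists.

Take t = 15. Then 15² = 225 = 7·29 + 22, so 15² ≡ 22 (mod 29).

t = 15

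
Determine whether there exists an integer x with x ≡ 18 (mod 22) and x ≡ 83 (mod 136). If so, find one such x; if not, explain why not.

No, no such integer exists.

Both moduli are multiples of 2 = gcd(22, 136), so any solution would satisfy x ≡ 18 and x ≡ 83 modulo 2 simultaneously.
However 18 ≡ 0 and 83 ≡ 1 (mod 2), and 0 ≠ 1.
Therefore no such x exists.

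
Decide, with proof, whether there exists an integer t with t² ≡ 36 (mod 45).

Take t = 36. Then 36² = 1296 = 28·45 + 36, so 36² ≡ 36 (mod 45).

t = 36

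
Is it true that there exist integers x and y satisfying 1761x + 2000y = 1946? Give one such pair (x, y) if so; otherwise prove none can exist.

x = 586, y = -515

Since gcd(1761, 2000) = 1, every integer is an integer combination of 1761 and 2000.
Run the Euclidean algorithm on 2000 and 1761: 2000 = 1·1761 + 239, 1761 = 7·239 + 88, 239 = 2·88 + 63, 88 = 1·63 + 25, 63 = 2·25 + 13, 25 = 1·13 + 12, 13 = 1·12 + 1, 12 = 12·1 + 0.
Unwinding: 1 = 13 − 1·12 = 13 − (25 − 1·13) = −25 + 2·13 = −25 + 2·(63 − 2·25) = 2·63 − 5·25 = 2·63 − 5·(88 − 1·63) = −5·88 + 7·63 = −5·88 + 7·(239 − 2·88) = 7·239 − 19·88 = 7·239 − 19·(1761 − 7·239) = −19·1761 + 140·239 = −19·1761 + 140·(2000 − 1·1761) = 140·2000 − 159·1761, i.e. 1761·(-159) + 2000·140 = 1.
Times 1946: 1761·(-309414) + 2000·272440 = 1946, so (-309414, 272440) solves it.
Shifting by a multiple of (2000, −1761) keeps it a solution: x = -309414 + 155·2000 = 586, y = 272440 − 155·1761 = -515.
Check: 1761·586 + 2000·(-515) = 1031946 − 1030000 = 1946. ✓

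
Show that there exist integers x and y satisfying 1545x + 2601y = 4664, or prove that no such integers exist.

No such integers exist.

Any value of 1545x + 2601y is a multiple of gcd(1545, 2601) = 3.
However 4664 leaves remainder 2 on division by 3.
So the equation is unsolvable over ℤ.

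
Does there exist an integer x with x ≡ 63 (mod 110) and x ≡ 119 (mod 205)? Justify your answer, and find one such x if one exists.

No, no such integer exists.

gcd(110, 205) = 5. If x ≡ 63 (mod 110) and x ≡ 119 (mod 205), then x ≡ 63 (mod 5) and x ≡ 119 (mod 5).
But 63 mod 5 = 3 while 119 mod 5 = 4, a contradiction.
Therefore no such x exists.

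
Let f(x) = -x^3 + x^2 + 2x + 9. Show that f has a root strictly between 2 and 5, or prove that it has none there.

f(2) = 9 and f(5) = -81, which have opposite signs.
As a polynomial, f is continuous on every closed interval.
By the Intermediate Value Theorem f must vanish at some point of (2, 5).

Yes, f has a root in the interval.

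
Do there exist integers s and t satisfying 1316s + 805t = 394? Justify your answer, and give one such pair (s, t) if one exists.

No, no such integers exist.

Both 1316 and 805 are divisible by gcd(1316, 805) = 7, hence so is any combination 1316s + 805t.
But 394 = 7·56 + 2, so 7 ∤ 394.
Hence no integers s, t satisfy the equation.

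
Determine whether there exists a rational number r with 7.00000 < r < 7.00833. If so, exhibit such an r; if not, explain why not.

Multiplying by 121: 121·7.00000 = 847.00000 and 121·7.00833 = 848.00793, so the integer 848 lies strictly between them.
Dividing back, 7.00000 < 848/121 < 7.00833, and 848/121 is rational.

r = 848/121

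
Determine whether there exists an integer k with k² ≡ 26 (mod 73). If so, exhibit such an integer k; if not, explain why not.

There is no such integer.

Apply Euler's criterion with the prime 73: 26 is a quadratic residue iff 26^36 ≡ 1 (mod 73), and a non-residue iff it is ≡ −1.
Squaring successively (mod 73): 26^2 = 676 ≡ 19; 26^4 ≡ 19² = 361 ≡ 69; 26^8 ≡ 69² = 4761 ≡ 16; 26^16 ≡ 16² = 256 ≡ 37; 26^32 ≡ 37² = 1369 ≡ 55.
Since 36 = 32 + 4, 26^36 ≡ 55 · 69; multiplying out mod 73: 55·69 = 3795 ≡ 72. Thus 26^36 ≡ 72 ≡ −1 (mod 73).
By Euler's criterion 26 is a quadratic non-residue mod 73: no k satisfies k² ≡ 26 (mod 73).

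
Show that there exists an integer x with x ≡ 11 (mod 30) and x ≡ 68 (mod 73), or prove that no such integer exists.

gcd(30, 73) = 1, so the Chinese Remainder Theorem guarantees exactly one residue class mod 2190 satisfying both.
Write x = 11 + 30t and require 11 + 30t ≡ 68 (mod 73), i.e. 30t ≡ 57 (mod 73).
Note 30·56 = 1680 ≡ 1 (mod 73) (as 1680 − 1 = 23·73), so 30⁻¹ ≡ 56.
Multiplying by 56: t ≡ 56·57 = 3192 ≡ 53 (mod 73).
Taking t = 53 gives x = 11 + 30·53 = 1601.
Check: 1601 mod 30 = 11, 1601 mod 73 = 68. ✓

x = 1601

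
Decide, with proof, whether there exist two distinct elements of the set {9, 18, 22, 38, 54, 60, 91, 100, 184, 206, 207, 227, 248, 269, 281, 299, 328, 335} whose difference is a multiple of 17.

Reduce each element mod 17: 9↦9, 18↦1, 22↦5, 38↦4, 54↦3, 60↦9, 91↦6, 100↦15, 184↦14, 206↦2, 207↦3, 227↦6, 248↦10, 269↦14, 281↦9, 299↦10, 328↦5, 335↦12. The residue 9 repeats (at 9 and 60), and 60 − 9 = 51 = 3·17.

The pair (9, 60) works.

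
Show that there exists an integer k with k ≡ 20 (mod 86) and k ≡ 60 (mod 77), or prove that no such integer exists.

Since 86 and 77 share no common factor, CRT says the pair of congruences has a solution (unique mod 6622).
Write k = 20 + 86t and require 20 + 86t ≡ 60 (mod 77), i.e. 86t ≡ 40 (mod 77).
86 ≡ 9 (mod 77), so this reads 9t ≡ 40 (mod 77). Note 9·60 = 540 ≡ 1 (mod 77) (as 540 − 1 = 7·77), so 9⁻¹ ≡ 60.
Multiplying by 60: t ≡ 60·40 = 2400 ≡ 13 (mod 77).
With t = 13: k = 20 + 86·13 = 1138.
Verify: 1138 = 13·86 + 20 and 1138 = 14·77 + 60. ✓

k = 1138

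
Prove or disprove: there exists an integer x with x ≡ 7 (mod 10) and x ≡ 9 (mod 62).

Here gcd(10, 62) = 2, and both 7 and 9 leave remainder 1 mod 2, so the system is consistent.
Write x = 7 + 10t. Then 10t ≡ 9 − 7 ≡ 2 (mod 62); dividing through by 2 gives 5t ≡ 1 (mod 31).
Note 5·25 = 125 ≡ 1 (mod 31) (as 125 − 1 = 4·31), so 5⁻¹ ≡ 25.
Multiplying by 25: t ≡ 25·1 = 25 (mod 31).
Then x = 7 + 10·25 = 257.
Check: 257 mod 10 = 7, 257 mod 62 = 9. ✓

x = 257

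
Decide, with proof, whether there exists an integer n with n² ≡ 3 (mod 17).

No such integer exists.

Since (17 − n)² ≡ n² (mod 17), it suffices to square n = 0, 1, …, 8: the residues are 0, 1, 4, 9, 16, 8, 2, 15, 13.
So the quadratic residues mod 17 are {0, 1, 2, 4, 8, 9, 13, 15, 16}, and 3 is not among them.
Therefore n² ≡ 3 (mod 17) has no solution.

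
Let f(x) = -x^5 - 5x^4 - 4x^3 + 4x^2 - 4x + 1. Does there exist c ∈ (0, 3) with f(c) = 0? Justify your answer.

f(0) = 1 and f(3) = -731, which have opposite signs.
As a polynomial, f is continuous on every closed interval.
By the Intermediate Value Theorem, f takes the value 0 somewhere in the open interval.

Yes, f has a root in the interval.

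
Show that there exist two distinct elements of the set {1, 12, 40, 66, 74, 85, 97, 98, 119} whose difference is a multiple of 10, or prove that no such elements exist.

No such pair exists.

Residues mod 10: 1↦1, 12↦2, 40↦0, 66↦6, 74↦4, 85↦5, 97↦7, 98↦8, 119↦9.
No residue repeats among the 9 elements, so no pair has difference ≡ 0 (mod 10).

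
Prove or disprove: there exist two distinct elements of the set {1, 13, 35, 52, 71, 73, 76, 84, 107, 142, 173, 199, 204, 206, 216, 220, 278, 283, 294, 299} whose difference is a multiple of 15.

Reduce each element mod 15: 1↦1, 13↦13, 35↦5, 52↦7, 71↦11, 73↦13, 76↦1, 84↦9, 107↦2, 142↦7, 173↦8, 199↦4, 204↦9, 206↦11, 216↦6, 220↦10, 278↦8, 283↦13, 294↦9, 299↦14. The residue 1 repeats (at 1 and 76), and 76 − 1 = 75 = 5·15.

1 and 76 are such a pair.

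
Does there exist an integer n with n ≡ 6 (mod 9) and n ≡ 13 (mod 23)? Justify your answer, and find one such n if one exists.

Since 9 and 23 share no common factor, CRT says the pair of congruences has a solution (unique mod 207).
Any solution of the first congruence is n = 6 + 9t; substituting into the second, 9t ≡ 13 − 6 ≡ 7 (mod 23).
To invert 9 modulo 23: 23 = 2·9 + 5, 9 = 1·5 + 4, 5 = 1·4 + 1, 4 = 4·1 + 0, and unwinding, 1 = 5 − 1·4 = 5 − (9 − 1·5) = −9 + 2·5 = −9 + 2·(23 − 2·9) = 2·23 − 5·9. Thus 9⁻¹ ≡ -5 ≡ 18 (mod 23).
Therefore t ≡ 18·7 = 126 ≡ 11 (mod 23).
Taking t = 11 gives n = 6 + 9·11 = 105.
Verify: 105 = 11·9 + 6 and 105 = 4·23 + 13. ✓

n = 105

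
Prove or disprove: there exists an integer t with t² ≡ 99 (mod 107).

t = 62

t = 62 works: 62² = 3844, and 3844 − 99 = 3745 = 35·107.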